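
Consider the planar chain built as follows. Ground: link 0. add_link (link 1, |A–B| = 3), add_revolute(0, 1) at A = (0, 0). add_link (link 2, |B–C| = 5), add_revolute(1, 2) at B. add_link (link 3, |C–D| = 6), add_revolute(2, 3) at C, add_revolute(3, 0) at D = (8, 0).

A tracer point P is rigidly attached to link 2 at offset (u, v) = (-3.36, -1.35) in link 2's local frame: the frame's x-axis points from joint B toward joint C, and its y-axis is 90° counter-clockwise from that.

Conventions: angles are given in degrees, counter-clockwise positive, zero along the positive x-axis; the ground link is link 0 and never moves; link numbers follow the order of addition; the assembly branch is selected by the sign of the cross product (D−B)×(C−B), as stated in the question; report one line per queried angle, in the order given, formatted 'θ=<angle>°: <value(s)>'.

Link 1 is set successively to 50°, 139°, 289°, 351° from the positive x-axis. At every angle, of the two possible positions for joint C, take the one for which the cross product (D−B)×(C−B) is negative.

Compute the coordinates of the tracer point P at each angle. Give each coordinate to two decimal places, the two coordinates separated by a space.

A=(0,0), D=(8.00,0)
θ=50°: B = A + 3.00·(cos50°, sin50°) = (1.9284, 2.2981)
θ=50°: |BD| = 6.4920
θ=50°: circle(B,5.00) ∩ circle(D,6.00): a=2.3988, h=4.3870
θ=50°:   candidates: C₊=(5.7248,5.5519) cross=28.480; C₋=(2.6189,-2.6540) cross=-28.480
θ=50°:   branch - wants cross < 0 → take C=(2.6189,-2.6540) (cross=-28.480)
θ=50°: ex = (C−B)/|BC| = (0.1381,-0.9904); ey = (0.9904,0.1381)
θ=50°: P = B + -3.36·ex + -1.35·ey = (0.1273,5.4395)
θ=139°: B = A + 3.00·(cos139°, sin139°) = (-2.2641, 1.9682)
θ=139°: |BD| = 10.4511
θ=139°: circle(B,5.00) ∩ circle(D,6.00): a=4.6993, h=1.7078
θ=139°:   candidates: C₊=(2.6727,2.7604) cross=17.848; C₋=(2.0295,-0.5940) cross=-17.848
θ=139°:   branch - wants cross < 0 → take C=(2.0295,-0.5940) (cross=-17.848)
θ=139°: ex = (C−B)/|BC| = (0.8587,-0.5124); ey = (0.5124,0.8587)
θ=139°: P = B + -3.36·ex + -1.35·ey = (-5.8412,2.5307)
θ=289°: B = A + 3.00·(cos289°, sin289°) = (0.9767, -2.8366)
θ=289°: |BD| = 7.5745
θ=289°: circle(B,5.00) ∩ circle(D,6.00): a=3.0611, h=3.9534
θ=289°:   candidates: C₊=(2.3346,1.9755) cross=29.945; C₋=(5.2956,-5.3559) cross=-29.945
θ=289°:   branch - wants cross < 0 → take C=(5.2956,-5.3559) (cross=-29.945)
θ=289°: ex = (C−B)/|BC| = (0.8638,-0.5039); ey = (0.5039,0.8638)
θ=289°: P = B + -3.36·ex + -1.35·ey = (-2.6058,-2.3096)
θ=351°: B = A + 3.00·(cos351°, sin351°) = (2.9631, -0.4693)
θ=351°: |BD| = 5.0588
θ=351°: circle(B,5.00) ∩ circle(D,6.00): a=1.4422, h=4.7875
θ=351°:   candidates: C₊=(3.9549,4.4313) cross=24.219; C₋=(4.8431,-5.1024) cross=-24.219
θ=351°:   branch - wants cross < 0 → take C=(4.8431,-5.1024) (cross=-24.219)
θ=351°: ex = (C−B)/|BC| = (0.3760,-0.9266); ey = (0.9266,0.3760)
θ=351°: P = B + -3.36·ex + -1.35·ey = (0.4487,2.1365)

θ=50°: 0.13 5.44
θ=139°: -5.84 2.53
θ=289°: -2.61 -2.31
θ=351°: 0.45 2.14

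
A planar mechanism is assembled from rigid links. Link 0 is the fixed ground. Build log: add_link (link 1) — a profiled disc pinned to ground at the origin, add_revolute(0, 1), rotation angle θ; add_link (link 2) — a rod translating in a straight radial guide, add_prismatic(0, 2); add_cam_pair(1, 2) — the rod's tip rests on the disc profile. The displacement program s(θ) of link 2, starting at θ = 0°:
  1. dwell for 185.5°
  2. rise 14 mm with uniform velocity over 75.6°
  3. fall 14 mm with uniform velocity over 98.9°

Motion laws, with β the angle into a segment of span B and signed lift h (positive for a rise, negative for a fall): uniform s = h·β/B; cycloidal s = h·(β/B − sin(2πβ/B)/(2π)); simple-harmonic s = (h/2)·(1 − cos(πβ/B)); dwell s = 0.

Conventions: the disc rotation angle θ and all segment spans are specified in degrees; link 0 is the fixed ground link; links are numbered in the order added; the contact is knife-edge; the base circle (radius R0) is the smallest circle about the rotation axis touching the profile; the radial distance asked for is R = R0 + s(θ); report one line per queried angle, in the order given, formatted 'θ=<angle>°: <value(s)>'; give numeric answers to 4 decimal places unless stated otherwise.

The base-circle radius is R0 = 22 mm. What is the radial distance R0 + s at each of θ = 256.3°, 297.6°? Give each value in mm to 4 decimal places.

seg 1 [0°–185.5°] dwell: s stays 0.0000
seg 2 [185.5°–261.1°] uniform, h=14: θ=256.3° here. β=70.8, B=75.6. 14·70.8/75.6 = 13.1111 → s = 13.1111
seg 2 [185.5°–261.1°] uniform, h=14: full span → s += 14 → s = 14.0000
seg 3 [261.1°–360°] uniform, h=-14: θ=297.6° here. β=36.5, B=98.9. -14·36.5/98.9 = -5.1668 → s = 8.8332
θ=256.3°: R = R0 + s = 22 + 13.1111 = 35.1111
θ=297.6°: R = R0 + s = 22 + 8.8332 = 30.8332

θ=256.3°: 35.1111
θ=297.6°: 30.8332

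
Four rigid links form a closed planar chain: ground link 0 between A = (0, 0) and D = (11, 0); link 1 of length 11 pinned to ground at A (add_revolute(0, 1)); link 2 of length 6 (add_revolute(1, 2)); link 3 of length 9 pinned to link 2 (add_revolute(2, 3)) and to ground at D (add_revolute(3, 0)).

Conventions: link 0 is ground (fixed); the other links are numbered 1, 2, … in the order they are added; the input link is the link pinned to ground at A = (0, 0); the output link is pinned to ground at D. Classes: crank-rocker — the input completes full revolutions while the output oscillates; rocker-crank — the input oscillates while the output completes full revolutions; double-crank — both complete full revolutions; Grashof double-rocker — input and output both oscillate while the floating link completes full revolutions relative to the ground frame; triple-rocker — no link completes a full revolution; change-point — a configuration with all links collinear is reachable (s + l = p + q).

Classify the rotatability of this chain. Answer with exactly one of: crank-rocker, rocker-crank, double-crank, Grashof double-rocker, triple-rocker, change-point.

lengths: ground=11, input=11, coupler=6, output=9
sorted: s=6 (shortest), l=11 (longest), p+q=20
s + l = 17 vs p + q = 20
s + l < p + q (Grashof) with shortest = coupler link → Grashof double-rocker

Grashof double-rocker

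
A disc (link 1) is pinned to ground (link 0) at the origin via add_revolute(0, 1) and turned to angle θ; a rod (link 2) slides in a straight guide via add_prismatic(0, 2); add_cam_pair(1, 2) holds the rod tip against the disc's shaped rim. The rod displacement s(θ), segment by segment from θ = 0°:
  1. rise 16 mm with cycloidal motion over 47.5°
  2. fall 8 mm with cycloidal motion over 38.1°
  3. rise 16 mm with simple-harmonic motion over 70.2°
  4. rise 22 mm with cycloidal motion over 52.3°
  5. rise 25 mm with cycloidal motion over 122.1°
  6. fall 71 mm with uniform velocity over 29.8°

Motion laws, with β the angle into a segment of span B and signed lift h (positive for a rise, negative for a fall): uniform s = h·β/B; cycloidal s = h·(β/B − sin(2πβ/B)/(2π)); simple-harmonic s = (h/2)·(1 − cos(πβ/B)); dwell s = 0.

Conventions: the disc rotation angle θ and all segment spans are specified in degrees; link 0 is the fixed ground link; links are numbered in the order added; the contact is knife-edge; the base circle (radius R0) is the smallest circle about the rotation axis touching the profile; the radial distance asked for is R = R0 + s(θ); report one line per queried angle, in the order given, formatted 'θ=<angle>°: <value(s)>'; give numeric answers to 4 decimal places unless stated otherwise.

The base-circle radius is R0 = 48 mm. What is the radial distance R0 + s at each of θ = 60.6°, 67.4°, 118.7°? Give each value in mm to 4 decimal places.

segment 1 (0° to 47.5°, cycloidal, h = 16) is passed completely: s = 0.0000 + (16) = 16.0000
θ = 60.6° falls in segment 2 (47.5° to 85.6°, cycloidal, h = -8): β = 60.6 − 47.5 = 13.1°, B = 38.1°; Δs = -8·(0.3438 − sin(2π·0.3438)/(2π)) = -1.6924; s = 16.0000 − 1.6924 = 14.3076
θ = 67.4° falls in segment 2 (47.5° to 85.6°, cycloidal, h = -8): β = 67.4 − 47.5 = 19.9°, B = 38.1°; Δs = -8·(0.5223 − sin(2π·0.5223)/(2π)) = -4.3564; s = 16.0000 − 4.3564 = 11.6436
segment 2 (47.5° to 85.6°, cycloidal, h = -8) is passed completely: s = 16.0000 + (-8) = 8.0000
θ = 118.7° falls in segment 3 (85.6° to 155.8°, simple-harmonic, h = 16): β = 118.7 − 85.6 = 33.1°, B = 70.2°; Δs = 16/2·(1 − cos(π·0.4715)) = 7.2849; s = 8.0000 + 7.2849 = 15.2849
θ=60.6°: R = R0 + s = 48 + 14.3076 = 62.3076
θ=67.4°: R = R0 + s = 48 + 11.6436 = 59.6436
θ=118.7°: R = R0 + s = 48 + 15.2849 = 63.2849

θ=60.6°: 62.3076
θ=67.4°: 59.6436
θ=118.7°: 63.2849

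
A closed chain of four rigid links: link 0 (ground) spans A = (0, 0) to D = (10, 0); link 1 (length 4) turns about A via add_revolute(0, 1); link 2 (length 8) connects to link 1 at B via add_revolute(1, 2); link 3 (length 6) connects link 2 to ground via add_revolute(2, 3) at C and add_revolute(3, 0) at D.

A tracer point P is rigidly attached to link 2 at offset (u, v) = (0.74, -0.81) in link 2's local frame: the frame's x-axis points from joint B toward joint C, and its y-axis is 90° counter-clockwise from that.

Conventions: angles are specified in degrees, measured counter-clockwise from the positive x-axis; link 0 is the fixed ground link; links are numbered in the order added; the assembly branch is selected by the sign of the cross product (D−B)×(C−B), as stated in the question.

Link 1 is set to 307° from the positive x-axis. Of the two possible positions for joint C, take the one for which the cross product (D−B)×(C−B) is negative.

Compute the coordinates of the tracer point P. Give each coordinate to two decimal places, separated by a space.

A=(0,0), D=(10.00,0)
B = A + 4.00·(cos307°, sin307°) = (2.4073, -3.1945)
|BD| = 8.2374
circle(B,8.00) ∩ circle(D,6.00): a=5.8183, h=5.4907
  candidates: C₊=(5.6408,4.1228) cross=45.229; C₋=(9.8995,-5.9992) cross=-45.229
  branch - wants cross < 0 → take C=(9.8995,-5.9992) (cross=-45.229)
ex = (C−B)/|BC| = (0.9365,-0.3506); ey = (0.3506,0.9365)
P = B + 0.74·ex + -0.81·ey = (2.8163,-4.2126)

2.82 -4.21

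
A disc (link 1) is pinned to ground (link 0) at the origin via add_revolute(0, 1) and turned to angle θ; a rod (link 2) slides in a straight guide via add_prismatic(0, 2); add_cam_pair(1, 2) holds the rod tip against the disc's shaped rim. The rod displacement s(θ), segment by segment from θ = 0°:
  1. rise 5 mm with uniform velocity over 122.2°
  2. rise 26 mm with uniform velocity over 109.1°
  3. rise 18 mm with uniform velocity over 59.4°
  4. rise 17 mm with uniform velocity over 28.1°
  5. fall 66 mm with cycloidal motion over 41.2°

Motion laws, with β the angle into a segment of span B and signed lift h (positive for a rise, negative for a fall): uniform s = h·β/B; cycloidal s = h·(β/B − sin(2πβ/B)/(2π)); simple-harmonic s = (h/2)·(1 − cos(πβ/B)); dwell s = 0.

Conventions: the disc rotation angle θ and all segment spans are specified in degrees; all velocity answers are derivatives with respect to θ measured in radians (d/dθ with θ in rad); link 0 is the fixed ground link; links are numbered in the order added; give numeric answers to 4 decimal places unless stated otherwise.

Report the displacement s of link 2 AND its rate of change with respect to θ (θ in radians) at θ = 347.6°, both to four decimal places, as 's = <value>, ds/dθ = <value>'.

segment 1 (0° to 122.2°, uniform, h = 5) is passed completely: s = 0.0000 + (5) = 5.0000
segment 2 (122.2° to 231.3°, uniform, h = 26) is passed completely: s = 5.0000 + (26) = 31.0000
segment 3 (231.3° to 290.7°, uniform, h = 18) is passed completely: s = 31.0000 + (18) = 49.0000
segment 4 (290.7° to 318.8°, uniform, h = 17) is passed completely: s = 49.0000 + (17) = 66.0000
θ = 347.6° falls in segment 5 (318.8° to 360°, cycloidal, h = -66): β = 347.6 − 318.8 = 28.8°, B = 41.2°; Δs = -66·(0.6990 − sin(2π·0.6990)/(2π)) = -56.1060; s = 66.0000 − 56.1060 = 9.8940
velocity in seg [318.8°–360°] (cycloidal), θ in radians: β = 28.8° = 0.5027 rad, B = 41.2° = 0.7191 rad; ds/dθ = (h/B)(1 − cos(2πβ/B)) = ((-66)/0.7191)(1 − cos(2π·0.6990)) = -120.679439 mm/rad

s = 9.8940, ds/dθ = -120.6794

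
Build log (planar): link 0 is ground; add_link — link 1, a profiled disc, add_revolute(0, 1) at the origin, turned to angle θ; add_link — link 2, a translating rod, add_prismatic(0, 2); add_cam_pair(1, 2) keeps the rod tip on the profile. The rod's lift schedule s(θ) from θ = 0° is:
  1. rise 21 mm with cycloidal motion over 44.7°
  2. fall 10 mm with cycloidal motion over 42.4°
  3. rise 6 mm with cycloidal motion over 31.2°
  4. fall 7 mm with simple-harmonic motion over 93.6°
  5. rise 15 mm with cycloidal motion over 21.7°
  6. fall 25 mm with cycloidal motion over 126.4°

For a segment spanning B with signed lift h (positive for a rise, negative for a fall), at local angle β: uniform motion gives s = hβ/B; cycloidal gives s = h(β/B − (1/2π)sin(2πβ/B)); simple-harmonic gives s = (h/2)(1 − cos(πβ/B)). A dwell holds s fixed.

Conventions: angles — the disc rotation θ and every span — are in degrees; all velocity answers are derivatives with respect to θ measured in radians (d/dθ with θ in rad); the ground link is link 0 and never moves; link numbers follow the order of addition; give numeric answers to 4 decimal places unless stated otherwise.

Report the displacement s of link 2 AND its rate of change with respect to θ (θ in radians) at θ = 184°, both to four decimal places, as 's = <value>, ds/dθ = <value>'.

seg 1 [0°–44.7°] cycloidal, h=21: full span → s += 21 → s = 21.0000
seg 2 [44.7°–87.1°] cycloidal, h=-10: full span → s += -10 → s = 11.0000
seg 3 [87.1°–118.3°] cycloidal, h=6: full span → s += 6 → s = 17.0000
seg 4 [118.3°–211.9°] simple-harmonic, h=-7: θ=184° here. β=65.7, B=93.6. -7/2·(1 − cos(π·0.7019)) = -5.5743 → s = 11.4257
velocity in seg [118.3°–211.9°] (simple-harmonic), θ in radians: β = 65.7° = 1.1467 rad, B = 93.6° = 1.6336 rad; ds/dθ = (πh/(2B)) sin(πβ/B) = (π·(-7)/(2·1.6336)) sin(π·0.7019) = -5.421306 mm/rad

s = 11.4257, ds/dθ = -5.4213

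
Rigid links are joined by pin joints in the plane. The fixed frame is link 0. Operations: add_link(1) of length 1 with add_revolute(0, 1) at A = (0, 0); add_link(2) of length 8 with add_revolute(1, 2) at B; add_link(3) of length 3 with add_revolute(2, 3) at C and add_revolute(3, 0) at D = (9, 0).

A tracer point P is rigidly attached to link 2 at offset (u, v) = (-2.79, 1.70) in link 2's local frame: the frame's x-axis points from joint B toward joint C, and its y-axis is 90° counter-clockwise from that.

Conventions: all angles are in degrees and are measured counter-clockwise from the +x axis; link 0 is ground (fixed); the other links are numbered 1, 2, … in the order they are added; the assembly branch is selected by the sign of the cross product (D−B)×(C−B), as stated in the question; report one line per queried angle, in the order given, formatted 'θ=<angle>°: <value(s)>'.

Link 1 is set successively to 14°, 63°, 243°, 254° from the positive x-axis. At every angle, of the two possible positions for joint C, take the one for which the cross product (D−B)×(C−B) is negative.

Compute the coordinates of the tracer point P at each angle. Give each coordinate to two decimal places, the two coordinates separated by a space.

A=(0,0), D=(9.00,0)
θ=14°: B = A + 1.00·(cos14°, sin14°) = (0.9703, 0.2419)
θ=14°: |BD| = 8.0333
θ=14°: circle(B,8.00) ∩ circle(D,3.00): a=7.4399, h=2.9407
θ=14°:   candidates: C₊=(8.4954,2.9573) cross=23.624; C₋=(8.3183,-2.9215) cross=-23.624
θ=14°:   branch - wants cross < 0 → take C=(8.3183,-2.9215) (cross=-23.624)
θ=14°: ex = (C−B)/|BC| = (0.9185,-0.3954); ey = (0.3954,0.9185)
θ=14°: P = B + -2.79·ex + 1.70·ey = (-0.9201,2.9066)
θ=63°: B = A + 1.00·(cos63°, sin63°) = (0.4540, 0.8910)
θ=63°: |BD| = 8.5923
θ=63°: circle(B,8.00) ∩ circle(D,3.00): a=7.4967, h=2.7928
θ=63°:   candidates: C₊=(8.1999,2.8913) cross=23.996; C₋=(7.6207,-2.6641) cross=-23.996
θ=63°:   branch - wants cross < 0 → take C=(7.6207,-2.6641) (cross=-23.996)
θ=63°: ex = (C−B)/|BC| = (0.8958,-0.4444); ey = (0.4444,0.8958)
θ=63°: P = B + -2.79·ex + 1.70·ey = (-1.2899,3.6538)
θ=243°: B = A + 1.00·(cos243°, sin243°) = (-0.4540, -0.8910)
θ=243°: |BD| = 9.4959
θ=243°: circle(B,8.00) ∩ circle(D,3.00): a=7.6439, h=2.3601
θ=243°:   candidates: C₊=(6.9348,2.1760) cross=22.412; C₋=(7.3777,-2.5235) cross=-22.412
θ=243°:   branch - wants cross < 0 → take C=(7.3777,-2.5235) (cross=-22.412)
θ=243°: ex = (C−B)/|BC| = (0.9790,-0.2041); ey = (0.2041,0.9790)
θ=243°: P = B + -2.79·ex + 1.70·ey = (-2.8384,1.3426)
θ=254°: B = A + 1.00·(cos254°, sin254°) = (-0.2756, -0.9613)
θ=254°: |BD| = 9.3253
θ=254°: circle(B,8.00) ∩ circle(D,3.00): a=7.6116, h=2.4624
θ=254°:   candidates: C₊=(7.0416,2.2726) cross=22.962; C₋=(7.5493,-2.6259) cross=-22.962
θ=254°:   branch - wants cross < 0 → take C=(7.5493,-2.6259) (cross=-22.962)
θ=254°: ex = (C−B)/|BC| = (0.9781,-0.2081); ey = (0.2081,0.9781)
θ=254°: P = B + -2.79·ex + 1.70·ey = (-2.6508,1.2821)

θ=14°: -0.92 2.91
θ=63°: -1.29 3.65
θ=243°: -2.84 1.34
θ=254°: -2.65 1.28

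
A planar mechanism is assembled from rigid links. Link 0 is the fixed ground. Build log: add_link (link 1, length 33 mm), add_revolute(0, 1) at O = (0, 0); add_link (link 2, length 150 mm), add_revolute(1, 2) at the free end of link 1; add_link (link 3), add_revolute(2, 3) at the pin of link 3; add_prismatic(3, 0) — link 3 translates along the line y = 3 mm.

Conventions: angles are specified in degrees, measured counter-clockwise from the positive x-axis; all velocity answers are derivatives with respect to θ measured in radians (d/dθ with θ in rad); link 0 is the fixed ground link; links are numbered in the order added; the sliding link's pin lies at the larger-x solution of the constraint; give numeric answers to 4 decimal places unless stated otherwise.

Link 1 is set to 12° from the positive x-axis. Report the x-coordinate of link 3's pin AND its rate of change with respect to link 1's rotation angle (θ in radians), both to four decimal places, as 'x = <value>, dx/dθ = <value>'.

geometry: r = 33 mm, L = 150 mm, e = 3 mm
crank pin P = (r cos θ, r sin θ) = (32.278871, 6.861086)
h = r sin θ − e = 6.861086 − 3 = 3.861086
x = r cos θ + √(L² − h²) = 32.278871 + 149.950298 = 182.229169
dx/dθ = −r sin θ − h·r cos θ/√(L² − h²) (θ in radians; h = 3.861086) = -7.692238

x = 182.2292, dx/dθ = -7.6922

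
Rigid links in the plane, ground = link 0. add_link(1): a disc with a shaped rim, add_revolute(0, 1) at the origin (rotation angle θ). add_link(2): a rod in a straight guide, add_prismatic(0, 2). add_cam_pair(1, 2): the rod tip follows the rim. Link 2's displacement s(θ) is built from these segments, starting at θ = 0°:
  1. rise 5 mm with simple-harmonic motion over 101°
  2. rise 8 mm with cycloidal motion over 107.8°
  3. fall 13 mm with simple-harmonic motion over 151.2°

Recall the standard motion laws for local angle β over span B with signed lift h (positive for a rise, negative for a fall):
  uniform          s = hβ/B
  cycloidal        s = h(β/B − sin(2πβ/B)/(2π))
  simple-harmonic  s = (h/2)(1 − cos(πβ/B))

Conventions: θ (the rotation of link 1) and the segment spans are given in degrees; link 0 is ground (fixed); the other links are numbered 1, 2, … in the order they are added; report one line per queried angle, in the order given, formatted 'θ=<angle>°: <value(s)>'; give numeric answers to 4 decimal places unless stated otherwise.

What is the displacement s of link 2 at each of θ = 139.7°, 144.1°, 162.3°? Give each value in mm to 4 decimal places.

segment 1 (0° to 101°, simple-harmonic, h = 5) is passed completely: s = 0.0000 + (5) = 5.0000
θ = 139.7° falls in segment 2 (101° to 208.8°, cycloidal, h = 8): β = 139.7 − 101 = 38.7°, B = 107.8°; Δs = 8·(0.3590 − sin(2π·0.3590)/(2π)) = 1.8858; s = 5.0000 + 1.8858 = 6.8858
θ = 144.1° falls in segment 2 (101° to 208.8°, cycloidal, h = 8): β = 144.1 − 101 = 43.1°, B = 107.8°; Δs = 8·(0.3998 − sin(2π·0.3998)/(2π)) = 2.4489; s = 5.0000 + 2.4489 = 7.4489
θ = 162.3° falls in segment 2 (101° to 208.8°, cycloidal, h = 8): β = 162.3 − 101 = 61.3°, B = 107.8°; Δs = 8·(0.5686 − sin(2π·0.5686)/(2π)) = 5.0815; s = 5.0000 + 5.0815 = 10.0815

θ=139.7°: 6.8858
θ=144.1°: 7.4489
θ=162.3°: 10.0815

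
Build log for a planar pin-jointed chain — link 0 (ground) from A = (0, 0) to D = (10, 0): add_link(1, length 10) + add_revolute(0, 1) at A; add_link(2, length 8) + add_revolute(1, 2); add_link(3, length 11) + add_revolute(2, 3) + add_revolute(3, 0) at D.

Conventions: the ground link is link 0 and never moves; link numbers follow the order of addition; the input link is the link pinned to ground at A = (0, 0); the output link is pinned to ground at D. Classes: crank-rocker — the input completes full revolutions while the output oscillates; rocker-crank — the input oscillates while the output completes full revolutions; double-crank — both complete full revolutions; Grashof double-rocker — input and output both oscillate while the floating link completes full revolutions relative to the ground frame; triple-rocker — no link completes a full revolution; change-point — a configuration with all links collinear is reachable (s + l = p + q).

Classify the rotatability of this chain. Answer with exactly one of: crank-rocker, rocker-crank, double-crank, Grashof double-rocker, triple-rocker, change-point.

lengths: ground=10, input=10, coupler=8, output=11
sorted: s=8 (shortest), l=11 (longest), p+q=20
s + l = 19 vs p + q = 20
s + l < p + q (Grashof) with shortest = coupler link → Grashof double-rocker

Grashof double-rocker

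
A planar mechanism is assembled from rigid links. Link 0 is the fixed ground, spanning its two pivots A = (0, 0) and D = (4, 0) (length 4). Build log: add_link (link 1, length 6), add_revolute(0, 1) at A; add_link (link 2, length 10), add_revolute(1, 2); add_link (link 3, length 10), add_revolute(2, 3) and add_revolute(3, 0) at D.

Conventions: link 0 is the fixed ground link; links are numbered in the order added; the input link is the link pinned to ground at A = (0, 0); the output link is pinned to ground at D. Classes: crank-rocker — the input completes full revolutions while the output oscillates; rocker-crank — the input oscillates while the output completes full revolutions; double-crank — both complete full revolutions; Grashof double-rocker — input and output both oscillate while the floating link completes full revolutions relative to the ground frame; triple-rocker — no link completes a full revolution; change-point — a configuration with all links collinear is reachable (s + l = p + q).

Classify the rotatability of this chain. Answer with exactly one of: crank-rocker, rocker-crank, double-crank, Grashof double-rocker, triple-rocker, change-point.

lengths: ground=4, input=6, coupler=10, output=10
sorted: s=4 (shortest), l=10 (longest), p+q=16
s + l = 14 vs p + q = 16
s + l < p + q (Grashof) with shortest = ground link → double-crank

double-crank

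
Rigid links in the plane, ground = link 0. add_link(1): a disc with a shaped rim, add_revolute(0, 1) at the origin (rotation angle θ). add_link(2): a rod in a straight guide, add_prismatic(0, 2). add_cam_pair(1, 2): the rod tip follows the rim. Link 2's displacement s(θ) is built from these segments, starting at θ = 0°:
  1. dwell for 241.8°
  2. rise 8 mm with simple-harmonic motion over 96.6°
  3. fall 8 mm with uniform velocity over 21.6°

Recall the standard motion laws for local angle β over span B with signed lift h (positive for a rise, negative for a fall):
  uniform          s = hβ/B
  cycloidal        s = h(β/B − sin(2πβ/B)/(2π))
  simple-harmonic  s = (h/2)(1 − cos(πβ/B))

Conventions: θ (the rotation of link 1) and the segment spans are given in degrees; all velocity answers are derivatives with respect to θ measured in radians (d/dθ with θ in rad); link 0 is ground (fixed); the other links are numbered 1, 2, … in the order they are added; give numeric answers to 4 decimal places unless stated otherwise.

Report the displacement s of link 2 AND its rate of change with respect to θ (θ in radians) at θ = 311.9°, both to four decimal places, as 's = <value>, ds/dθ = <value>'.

segment 1 (0° to 241.8°, dwell): s unchanged at 0.0000
θ = 311.9° falls in segment 2 (241.8° to 338.4°, simple-harmonic, h = 8): β = 311.9 − 241.8 = 70.1°, B = 96.6°; Δs = 8/2·(1 − cos(π·0.7257)) = 6.6042; s = 0.0000 + 6.6042 = 6.6042
velocity in seg [241.8°–338.4°] (simple-harmonic), θ in radians: β = 70.1° = 1.2235 rad, B = 96.6° = 1.6860 rad; ds/dθ = (πh/(2B)) sin(πβ/B) = (π·8/(2·1.6860)) sin(π·0.7257) = 5.657377 mm/rad

s = 6.6042, ds/dθ = 5.6574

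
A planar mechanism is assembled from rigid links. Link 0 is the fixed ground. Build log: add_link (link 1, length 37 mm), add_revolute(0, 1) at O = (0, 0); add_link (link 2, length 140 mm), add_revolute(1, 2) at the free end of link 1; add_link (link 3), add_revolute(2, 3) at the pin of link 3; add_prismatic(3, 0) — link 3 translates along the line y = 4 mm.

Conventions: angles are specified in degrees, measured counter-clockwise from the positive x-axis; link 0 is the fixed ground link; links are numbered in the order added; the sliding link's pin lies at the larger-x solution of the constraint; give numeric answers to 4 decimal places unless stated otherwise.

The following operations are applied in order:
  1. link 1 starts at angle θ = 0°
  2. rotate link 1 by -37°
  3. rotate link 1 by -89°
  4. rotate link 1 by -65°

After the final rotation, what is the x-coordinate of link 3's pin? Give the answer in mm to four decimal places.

geometry: r = 37 mm, L = 140 mm, e = 4 mm; θ starts at 0°
rotate link 1 by -37°: θ ← 0° -37° = -37°
rotate link 1 by -89°: θ ← -37° -89° = -126°
rotate link 1 by -65°: θ ← -126° -65° = -191°
crank pin P = (r cos θ, r sin θ) = (-36.320206, 7.059933)
h = r sin θ − e = 7.059933 − 4 = 3.059933
x = r cos θ + √(L² − h²) = -36.320206 + 139.966556 = 103.646350

103.6464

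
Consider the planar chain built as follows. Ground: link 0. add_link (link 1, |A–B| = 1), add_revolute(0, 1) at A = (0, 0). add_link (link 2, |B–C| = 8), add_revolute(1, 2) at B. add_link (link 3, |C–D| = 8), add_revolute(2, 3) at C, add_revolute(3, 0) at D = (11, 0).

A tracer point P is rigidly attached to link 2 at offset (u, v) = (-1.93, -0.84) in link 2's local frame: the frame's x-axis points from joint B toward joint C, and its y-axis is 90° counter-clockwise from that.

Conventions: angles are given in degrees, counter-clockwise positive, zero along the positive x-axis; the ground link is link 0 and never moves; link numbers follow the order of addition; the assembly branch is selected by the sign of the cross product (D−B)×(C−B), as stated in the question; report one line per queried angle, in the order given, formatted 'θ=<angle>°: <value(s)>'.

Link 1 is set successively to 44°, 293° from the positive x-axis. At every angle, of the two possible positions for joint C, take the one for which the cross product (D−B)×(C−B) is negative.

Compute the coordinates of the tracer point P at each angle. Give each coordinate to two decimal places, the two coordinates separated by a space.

A=(0,0), D=(11.00,0)
θ=44°: B = A + 1.00·(cos44°, sin44°) = (0.7193, 0.6947)
θ=44°: |BD| = 10.3041
θ=44°: circle(B,8.00) ∩ circle(D,8.00): a=5.1521, h=6.1202
θ=44°:   candidates: C₊=(6.2723,6.4536) cross=63.063; C₋=(5.4471,-5.7589) cross=-63.063
θ=44°:   branch - wants cross < 0 → take C=(5.4471,-5.7589) (cross=-63.063)
θ=44°: ex = (C−B)/|BC| = (0.5910,-0.8067); ey = (0.8067,0.5910)
θ=44°: P = B + -1.93·ex + -0.84·ey = (-1.0989,1.7552)
θ=293°: B = A + 1.00·(cos293°, sin293°) = (0.3907, -0.9205)
θ=293°: |BD| = 10.6491
θ=293°: circle(B,8.00) ∩ circle(D,8.00): a=5.3246, h=5.9707
θ=293°:   candidates: C₊=(5.1793,5.4881) cross=63.583; C₋=(6.2115,-6.4086) cross=-63.583
θ=293°:   branch - wants cross < 0 → take C=(6.2115,-6.4086) (cross=-63.583)
θ=293°: ex = (C−B)/|BC| = (0.7276,-0.6860); ey = (0.6860,0.7276)
θ=293°: P = B + -1.93·ex + -0.84·ey = (-1.5898,-0.2077)

θ=44°: -1.10 1.76
θ=293°: -1.59 -0.21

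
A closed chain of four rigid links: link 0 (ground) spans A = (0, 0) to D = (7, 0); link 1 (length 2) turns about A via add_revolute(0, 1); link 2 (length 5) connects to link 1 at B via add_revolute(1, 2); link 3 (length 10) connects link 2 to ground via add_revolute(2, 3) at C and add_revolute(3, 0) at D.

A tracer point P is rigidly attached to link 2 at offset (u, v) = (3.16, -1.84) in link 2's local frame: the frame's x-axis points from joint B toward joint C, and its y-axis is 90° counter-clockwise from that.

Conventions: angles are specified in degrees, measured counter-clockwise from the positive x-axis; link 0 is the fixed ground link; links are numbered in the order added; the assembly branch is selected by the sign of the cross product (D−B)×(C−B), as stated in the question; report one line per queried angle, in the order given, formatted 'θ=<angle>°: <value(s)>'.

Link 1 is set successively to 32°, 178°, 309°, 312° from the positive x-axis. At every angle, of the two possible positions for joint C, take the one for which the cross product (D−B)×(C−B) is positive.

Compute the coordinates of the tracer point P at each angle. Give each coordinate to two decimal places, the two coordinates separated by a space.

A=(0,0), D=(7.00,0)
θ=32°: B = A + 2.00·(cos32°, sin32°) = (1.6961, 1.0598)
θ=32°: |BD| = 5.4088
θ=32°: circle(B,5.00) ∩ circle(D,10.00): a=-4.2288, h=2.6678
θ=32°:   candidates: C₊=(-1.9280,4.5045) cross=14.429; C₋=(-2.9735,-0.7276) cross=-14.429
θ=32°:   branch + wants cross > 0 → take C=(-1.9280,4.5045) (cross=14.429)
θ=32°: ex = (C−B)/|BC| = (-0.7248,0.6889); ey = (-0.6889,-0.7248)
θ=32°: P = B + 3.16·ex + -1.84·ey = (0.6733,4.5706)
θ=178°: B = A + 2.00·(cos178°, sin178°) = (-1.9988, 0.0698)
θ=178°: |BD| = 8.9991
θ=178°: circle(B,5.00) ∩ circle(D,10.00): a=0.3324, h=4.9889
θ=178°:   candidates: C₊=(-1.6277,5.0560) cross=44.896; C₋=(-1.7051,-4.9216) cross=-44.896
θ=178°:   branch + wants cross > 0 → take C=(-1.6277,5.0560) (cross=44.896)
θ=178°: ex = (C−B)/|BC| = (0.0742,0.9972); ey = (-0.9972,0.0742)
θ=178°: P = B + 3.16·ex + -1.84·ey = (0.0707,3.0845)
θ=309°: B = A + 2.00·(cos309°, sin309°) = (1.2586, -1.5543)
θ=309°: |BD| = 5.9480
θ=309°: circle(B,5.00) ∩ circle(D,10.00): a=-3.3306, h=3.7292
θ=309°:   candidates: C₊=(-2.9307,1.1750) cross=22.182; C₋=(-0.9817,-6.0243) cross=-22.182
θ=309°:   branch + wants cross > 0 → take C=(-2.9307,1.1750) (cross=22.182)
θ=309°: ex = (C−B)/|BC| = (-0.8379,0.5459); ey = (-0.5459,-0.8379)
θ=309°: P = B + 3.16·ex + -1.84·ey = (-0.3846,1.7123)
θ=312°: B = A + 2.00·(cos312°, sin312°) = (1.3383, -1.4863)
θ=312°: |BD| = 5.8536
θ=312°: circle(B,5.00) ∩ circle(D,10.00): a=-3.4796, h=3.5906
θ=312°:   candidates: C₊=(-2.9390,1.1032) cross=21.018; C₋=(-1.1156,-5.8428) cross=-21.018
θ=312°:   branch + wants cross > 0 → take C=(-2.9390,1.1032) (cross=21.018)
θ=312°: ex = (C−B)/|BC| = (-0.8554,0.5179); ey = (-0.5179,-0.8554)
θ=312°: P = B + 3.16·ex + -1.84·ey = (-0.4120,1.7243)

θ=32°: 0.67 4.57
θ=178°: 0.07 3.08
θ=309°: -0.38 1.71
θ=312°: -0.41 1.72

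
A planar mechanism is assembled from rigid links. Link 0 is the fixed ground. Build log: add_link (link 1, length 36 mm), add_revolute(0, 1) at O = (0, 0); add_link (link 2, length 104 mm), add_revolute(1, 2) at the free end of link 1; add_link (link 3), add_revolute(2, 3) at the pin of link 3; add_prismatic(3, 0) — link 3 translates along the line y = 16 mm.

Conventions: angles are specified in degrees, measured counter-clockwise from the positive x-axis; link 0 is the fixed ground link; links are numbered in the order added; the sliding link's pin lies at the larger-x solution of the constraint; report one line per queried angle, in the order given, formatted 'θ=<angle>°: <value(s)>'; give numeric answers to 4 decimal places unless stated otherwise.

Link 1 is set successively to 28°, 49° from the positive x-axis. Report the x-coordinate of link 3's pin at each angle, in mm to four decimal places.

geometry: r = 36 mm, L = 104 mm, e = 16 mm
θ=28°: crank pin P = (r cos θ, r sin θ) = (31.786113, 16.900976)
θ=28°: h = r sin θ − e = 16.900976 − 16 = 0.900976
θ=28°: x = r cos θ + √(L² − h²) = 31.786113 + 103.996097 = 135.782211
θ=49°: crank pin P = (r cos θ, r sin θ) = (23.618125, 27.169545)
θ=49°: h = r sin θ − e = 27.169545 − 16 = 11.169545
θ=49°: x = r cos θ + √(L² − h²) = 23.618125 + 103.398459 = 127.016584

θ=28°: 135.7822
θ=49°: 127.0166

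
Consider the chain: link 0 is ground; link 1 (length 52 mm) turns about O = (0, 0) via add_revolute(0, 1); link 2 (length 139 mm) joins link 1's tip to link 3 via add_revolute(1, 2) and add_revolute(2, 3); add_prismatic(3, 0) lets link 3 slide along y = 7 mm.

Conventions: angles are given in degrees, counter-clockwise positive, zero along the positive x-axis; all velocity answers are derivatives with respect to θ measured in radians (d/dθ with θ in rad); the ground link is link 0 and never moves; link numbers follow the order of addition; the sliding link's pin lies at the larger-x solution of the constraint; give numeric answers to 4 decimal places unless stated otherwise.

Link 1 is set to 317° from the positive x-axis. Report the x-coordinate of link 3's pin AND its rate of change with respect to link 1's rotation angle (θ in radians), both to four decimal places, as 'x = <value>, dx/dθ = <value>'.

geometry: r = 52 mm, L = 139 mm, e = 7 mm
crank pin P = (r cos θ, r sin θ) = (38.030392, -35.463915)
h = r sin θ − e = -35.463915 − 7 = -42.463915
x = r cos θ + √(L² − h²) = 38.030392 + 132.354886 = 170.385279
dx/dθ = −r sin θ − h·r cos θ/√(L² − h²) (θ in radians; h = -42.463915) = 47.665348

x = 170.3853, dx/dθ = 47.6653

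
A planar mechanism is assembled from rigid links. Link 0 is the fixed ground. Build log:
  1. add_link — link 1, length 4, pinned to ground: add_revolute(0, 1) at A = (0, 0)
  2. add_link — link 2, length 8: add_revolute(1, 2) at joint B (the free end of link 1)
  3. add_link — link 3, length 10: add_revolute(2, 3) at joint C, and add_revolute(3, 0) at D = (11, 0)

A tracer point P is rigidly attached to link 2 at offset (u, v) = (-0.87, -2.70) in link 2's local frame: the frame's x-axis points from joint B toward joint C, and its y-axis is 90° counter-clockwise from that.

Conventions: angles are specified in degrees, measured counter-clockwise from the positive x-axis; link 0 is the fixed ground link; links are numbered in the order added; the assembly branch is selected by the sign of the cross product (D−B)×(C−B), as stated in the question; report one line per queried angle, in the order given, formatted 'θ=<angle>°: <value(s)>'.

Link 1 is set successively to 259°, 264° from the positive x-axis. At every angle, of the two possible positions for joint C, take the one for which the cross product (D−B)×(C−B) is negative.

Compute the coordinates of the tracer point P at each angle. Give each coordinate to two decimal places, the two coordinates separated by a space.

A=(0,0), D=(11.00,0)
θ=259°: B = A + 4.00·(cos259°, sin259°) = (-0.7632, -3.9265)
θ=259°: |BD| = 12.4013
θ=259°: circle(B,8.00) ∩ circle(D,10.00): a=4.7492, h=6.4378
θ=259°:   candidates: C₊=(1.7032,3.6838) cross=79.837; C₋=(5.7799,-8.5294) cross=-79.837
θ=259°:   branch - wants cross < 0 → take C=(5.7799,-8.5294) (cross=-79.837)
θ=259°: ex = (C−B)/|BC| = (0.8179,-0.5754); ey = (0.5754,0.8179)
θ=259°: P = B + -0.87·ex + -2.70·ey = (-3.0283,-5.6343)
θ=264°: B = A + 4.00·(cos264°, sin264°) = (-0.4181, -3.9781)
θ=264°: |BD| = 12.0913
θ=264°: circle(B,8.00) ∩ circle(D,10.00): a=4.5569, h=6.5753
θ=264°:   candidates: C₊=(1.7218,3.7304) cross=79.503; C₋=(6.0484,-8.6880) cross=-79.503
θ=264°:   branch - wants cross < 0 → take C=(6.0484,-8.6880) (cross=-79.503)
θ=264°: ex = (C−B)/|BC| = (0.8083,-0.5887); ey = (0.5887,0.8083)
θ=264°: P = B + -0.87·ex + -2.70·ey = (-2.7110,-5.6483)

θ=259°: -3.03 -5.63
θ=264°: -2.71 -5.65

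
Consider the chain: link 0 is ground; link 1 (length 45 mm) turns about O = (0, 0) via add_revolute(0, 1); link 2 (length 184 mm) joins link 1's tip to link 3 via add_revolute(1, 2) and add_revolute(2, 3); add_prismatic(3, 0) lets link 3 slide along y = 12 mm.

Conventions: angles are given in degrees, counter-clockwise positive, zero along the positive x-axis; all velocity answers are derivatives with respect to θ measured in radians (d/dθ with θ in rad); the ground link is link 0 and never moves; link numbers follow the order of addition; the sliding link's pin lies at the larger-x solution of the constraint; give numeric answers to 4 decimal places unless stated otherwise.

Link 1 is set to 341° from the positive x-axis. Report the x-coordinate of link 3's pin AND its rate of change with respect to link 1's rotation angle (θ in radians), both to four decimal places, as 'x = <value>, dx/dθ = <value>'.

geometry: r = 45 mm, L = 184 mm, e = 12 mm
crank pin P = (r cos θ, r sin θ) = (42.548336, -14.650567)
h = r sin θ − e = -14.650567 − 12 = -26.650567
x = r cos θ + √(L² − h²) = 42.548336 + 182.059735 = 224.608071
dx/dθ = −r sin θ − h·r cos θ/√(L² − h²) (θ in radians; h = -26.650567) = 20.878947

x = 224.6081, dx/dθ = 20.8789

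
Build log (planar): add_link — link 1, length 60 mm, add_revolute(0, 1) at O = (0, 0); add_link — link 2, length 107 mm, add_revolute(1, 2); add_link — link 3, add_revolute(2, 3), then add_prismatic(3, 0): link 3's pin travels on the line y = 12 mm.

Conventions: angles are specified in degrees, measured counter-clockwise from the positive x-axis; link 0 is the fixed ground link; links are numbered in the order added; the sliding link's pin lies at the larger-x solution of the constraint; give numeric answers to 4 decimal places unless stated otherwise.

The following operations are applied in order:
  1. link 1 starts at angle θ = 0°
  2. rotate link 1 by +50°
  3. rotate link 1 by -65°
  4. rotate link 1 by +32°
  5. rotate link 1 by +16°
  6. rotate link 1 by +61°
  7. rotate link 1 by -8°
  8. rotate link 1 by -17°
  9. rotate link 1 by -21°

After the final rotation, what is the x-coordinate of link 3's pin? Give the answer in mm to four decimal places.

geometry: r = 60 mm, L = 107 mm, e = 12 mm; θ starts at 0°
rotate link 1 by +50°: θ ← 0° +50° = 50°
rotate link 1 by -65°: θ ← 50° -65° = -15°
rotate link 1 by +32°: θ ← -15° +32° = 17°
rotate link 1 by +16°: θ ← 17° +16° = 33°
rotate link 1 by +61°: θ ← 33° +61° = 94°
rotate link 1 by -8°: θ ← 94° -8° = 86°
rotate link 1 by -17°: θ ← 86° -17° = 69°
rotate link 1 by -21°: θ ← 69° -21° = 48°
crank pin P = (r cos θ, r sin θ) = (40.147836, 44.588690)
h = r sin θ − e = 44.588690 − 12 = 32.588690
x = r cos θ + √(L² − h²) = 40.147836 + 101.916521 = 142.064358

142.0644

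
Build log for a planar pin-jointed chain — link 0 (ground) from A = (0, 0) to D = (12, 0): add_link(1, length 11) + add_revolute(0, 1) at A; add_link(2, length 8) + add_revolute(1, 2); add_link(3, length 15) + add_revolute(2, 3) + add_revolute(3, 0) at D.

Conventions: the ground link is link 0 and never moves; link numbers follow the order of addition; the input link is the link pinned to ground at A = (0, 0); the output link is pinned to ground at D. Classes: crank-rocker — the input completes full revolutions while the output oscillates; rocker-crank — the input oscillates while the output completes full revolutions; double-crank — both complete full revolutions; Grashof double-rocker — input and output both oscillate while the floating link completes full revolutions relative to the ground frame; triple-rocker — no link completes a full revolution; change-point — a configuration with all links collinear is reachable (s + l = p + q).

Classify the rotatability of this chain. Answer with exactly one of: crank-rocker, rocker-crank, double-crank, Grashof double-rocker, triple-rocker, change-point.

lengths: ground=12, input=11, coupler=8, output=15
sorted: s=8 (shortest), l=15 (longest), p+q=23
s + l = 23 vs p + q = 23
s + l = p + q → change-point (collinear configuration reachable)

change-point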